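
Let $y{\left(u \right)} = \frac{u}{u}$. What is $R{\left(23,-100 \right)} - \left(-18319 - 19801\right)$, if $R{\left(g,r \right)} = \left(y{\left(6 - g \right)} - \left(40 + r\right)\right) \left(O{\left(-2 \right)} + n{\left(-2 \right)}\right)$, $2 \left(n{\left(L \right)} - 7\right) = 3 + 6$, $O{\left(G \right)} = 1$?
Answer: $\frac{77765}{2} \approx 38883.0$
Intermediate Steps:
$n{\left(L \right)} = \frac{23}{2}$ ($n{\left(L \right)} = 7 + \frac{3 + 6}{2} = 7 + \frac{1}{2} \cdot 9 = 7 + \frac{9}{2} = \frac{23}{2}$)
$y{\left(u \right)} = 1$
$R{\left(g,r \right)} = - \frac{975}{2} - \frac{25 r}{2}$ ($R{\left(g,r \right)} = \left(1 - \left(40 + r\right)\right) \left(1 + \frac{23}{2}\right) = \left(-39 - r\right) \frac{25}{2} = - \frac{975}{2} - \frac{25 r}{2}$)
$R{\left(23,-100 \right)} - \left(-18319 - 19801\right) = \left(- \frac{975}{2} - -1250\right) - \left(-18319 - 19801\right) = \left(- \frac{975}{2} + 1250\right) - \left(-18319 - 19801\right) = \frac{1525}{2} - -38120 = \frac{1525}{2} + 38120 = \frac{77765}{2}$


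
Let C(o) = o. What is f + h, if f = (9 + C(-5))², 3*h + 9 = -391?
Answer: -352/3 ≈ -117.33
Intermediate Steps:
h = -400/3 (h = -3 + (⅓)*(-391) = -3 - 391/3 = -400/3 ≈ -133.33)
f = 16 (f = (9 - 5)² = 4² = 16)
f + h = 16 - 400/3 = -352/3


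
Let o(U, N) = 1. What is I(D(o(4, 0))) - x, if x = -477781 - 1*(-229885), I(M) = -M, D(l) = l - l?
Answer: 247896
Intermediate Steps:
D(l) = 0
x = -247896 (x = -477781 + 229885 = -247896)
I(D(o(4, 0))) - x = -1*0 - 1*(-247896) = 0 + 247896 = 247896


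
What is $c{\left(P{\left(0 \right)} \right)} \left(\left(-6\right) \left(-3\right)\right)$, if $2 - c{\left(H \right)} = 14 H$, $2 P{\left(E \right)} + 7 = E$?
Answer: $918$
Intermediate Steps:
$P{\left(E \right)} = - \frac{7}{2} + \frac{E}{2}$
$c{\left(H \right)} = 2 - 14 H$
$c{\left(P{\left(0 \right)} \right)} \left(\left(-6\right) \left(-3\right)\right) = \left(2 - 14 \left(- \frac{7}{2} + \frac{1}{2} \cdot 0\right)\right) \left(\left(-6\right) \left(-3\right)\right) = \left(2 - 14 \left(- \frac{7}{2} + 0\right)\right) 18 = \left(2 - -49\right) 18 = \left(2 + 49\right) 18 = 51 \cdot 18 = 918$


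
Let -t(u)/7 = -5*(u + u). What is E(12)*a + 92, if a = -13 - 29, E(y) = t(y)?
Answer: -35188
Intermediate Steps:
t(u) = 70*u (t(u) = -(-35)*(u + u) = -(-35)*2*u = -(-70)*u = 70*u)
E(y) = 70*y
a = -42
E(12)*a + 92 = (70*12)*(-42) + 92 = 840*(-42) + 92 = -35280 + 92 = -35188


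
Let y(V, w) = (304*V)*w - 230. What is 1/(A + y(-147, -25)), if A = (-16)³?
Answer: 1/1112874 ≈ 8.9857e-7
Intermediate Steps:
y(V, w) = -230 + 304*V*w (y(V, w) = 304*V*w - 230 = -230 + 304*V*w)
A = -4096
1/(A + y(-147, -25)) = 1/(-4096 + (-230 + 304*(-147)*(-25))) = 1/(-4096 + (-230 + 1117200)) = 1/(-4096 + 1116970) = 1/1112874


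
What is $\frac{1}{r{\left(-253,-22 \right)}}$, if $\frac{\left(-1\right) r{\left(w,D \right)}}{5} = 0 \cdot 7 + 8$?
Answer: $- \frac{1}{40} \approx -0.025$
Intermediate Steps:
$r{\left(w,D \right)} = -40$ ($r{\left(w,D \right)} = - 5 \left(0 \cdot 7 + 8\right) = - 5 \left(0 + 8\right) = \left(-5\right) 8 = -40$)
$\frac{1}{r{\left(-253,-22 \right)}} = \frac{1}{-40} = - \frac{1}{40}$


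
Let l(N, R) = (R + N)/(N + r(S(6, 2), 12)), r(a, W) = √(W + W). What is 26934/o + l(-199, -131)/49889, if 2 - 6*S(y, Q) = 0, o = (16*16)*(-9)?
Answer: -8863312044737/758191469952 + 660*√6/1974456953 ≈ -11.690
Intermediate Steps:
o = -2304 (o = 256*(-9) = -2304)
S(y, Q) = ⅓ (S(y, Q) = ⅓ - ⅙*0 = ⅓ + 0 = ⅓)
r(a, W) = √2*√W (r(a, W) = √(2*W) = √2*√W)
l(N, R) = (N + R)/(N + 2*√6) (l(N, R) = (R + N)/(N + √2*√12) = (N + R)/(N + √2*(2*√3)) = (N + R)/(N + 2*√6))
26934/o + l(-199, -131)/49889 = 26934/(-2304) + ((-199 - 131)/(-199 + 2*√6))/49889 = 26934*(-1/2304) + (-330/(-199 + 2*√6))*(1/49889) = -4489/384 - 330/(-199 + 2*√6)*(1/49889) = -4489/384 - 330/(49889*(-199 + 2*√6))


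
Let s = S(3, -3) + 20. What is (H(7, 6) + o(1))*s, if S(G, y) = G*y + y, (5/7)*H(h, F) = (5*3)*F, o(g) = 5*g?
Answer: 1048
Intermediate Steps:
H(h, F) = 21*F (H(h, F) = 7*((5*3)*F)/5 = 7*(15*F)/5 = 21*F)
S(G, y) = y + G*y
s = 8 (s = -3*(1 + 3) + 20 = -3*4 + 20 = -12 + 20 = 8)
(H(7, 6) + o(1))*s = (21*6 + 5*1)*8 = (126 + 5)*8 = 131*8 = 1048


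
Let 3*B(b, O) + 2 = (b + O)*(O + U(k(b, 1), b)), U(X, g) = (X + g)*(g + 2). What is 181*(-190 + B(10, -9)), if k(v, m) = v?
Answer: -61721/3 ≈ -20574.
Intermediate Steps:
U(X, g) = (2 + g)*(X + g) (U(X, g) = (X + g)*(2 + g) = (2 + g)*(X + g))
B(b, O) = -⅔ + (O + b)*(O + 2*b² + 4*b)/3 (B(b, O) = -⅔ + ((b + O)*(O + (b² + 2*b + 2*b + b*b)))/3 = -⅔ + ((O + b)*(O + (b² + 2*b + 2*b + b²)))/3 = -⅔ + ((O + b)*(O + (2*b² + 4*b)))/3 = -⅔ + ((O + b)*(O + 2*b² + 4*b))/3 = -⅔ + (O + b)*(O + 2*b² + 4*b)/3)
181*(-190 + B(10, -9)) = 181*(-190 + (-⅔ + (⅓)*(-9)² + (⅓)*(-9)*10 + (⅔)*10²*(2 + 10) + (⅔)*(-9)*10*(2 + 10))) = 181*(-190 + (-⅔ + (⅓)*81 - 30 + (⅔)*100*12 + (⅔)*(-9)*10*12)) = 181*(-190 + (-⅔ + 27 - 30 + 800 - 720)) = 181*(-190 + 229/3) = 181*(-341/3) = -61721/3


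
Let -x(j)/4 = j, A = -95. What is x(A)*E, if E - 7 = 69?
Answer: 28880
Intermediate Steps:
E = 76 (E = 7 + 69 = 76)
x(j) = -4*j
x(A)*E = -4*(-95)*76 = 380*76 = 28880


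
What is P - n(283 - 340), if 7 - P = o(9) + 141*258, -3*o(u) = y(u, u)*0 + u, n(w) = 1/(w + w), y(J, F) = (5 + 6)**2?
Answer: -4145951/114 ≈ -36368.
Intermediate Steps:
y(J, F) = 121 (y(J, F) = 11**2 = 121)
n(w) = 1/(2*w)
o(u) = -u/3 (o(u) = -(121*0 + u)/3 = -(0 + u)/3 = -u/3)
P = -36368 (P = 7 - (-1/3*9 + 141*258) = 7 - (-3 + 36378) = 7 - 1*36375 = 7 - 36375 = -36368)
P - n(283 - 340) = -36368 - 1/(2*(283 - 340)) = -36368 - 1/(2*(-57)) = -36368 - (-1)/(2*57) = -36368 - 1*(-1/114) = -36368 + 1/114 = -4145951/114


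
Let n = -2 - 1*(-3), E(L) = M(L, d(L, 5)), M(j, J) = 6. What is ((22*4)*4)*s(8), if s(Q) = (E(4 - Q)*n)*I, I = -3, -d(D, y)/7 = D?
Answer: -6336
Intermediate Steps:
d(D, y) = -7*D
E(L) = 6
n = 1 (n = -2 + 3 = 1)
s(Q) = -18 (s(Q) = (6*1)*(-3) = 6*(-3) = -18)
((22*4)*4)*s(8) = ((22*4)*4)*(-18) = (88*4)*(-18) = 352*(-18) = -6336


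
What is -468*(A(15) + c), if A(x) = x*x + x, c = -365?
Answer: 58500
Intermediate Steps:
A(x) = x + x² (A(x) = x² + x = x + x²)
-468*(A(15) + c) = -468*(15*(1 + 15) - 365) = -468*(15*16 - 365) = -468*(240 - 365) = -468*(-125) = 58500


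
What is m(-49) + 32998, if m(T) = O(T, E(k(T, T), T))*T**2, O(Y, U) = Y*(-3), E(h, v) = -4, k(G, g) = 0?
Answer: 385945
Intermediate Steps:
O(Y, U) = -3*Y
m(T) = -3*T**3 (m(T) = (-3*T)*T**2 = -3*T**3)
m(-49) + 32998 = -3*(-49)**3 + 32998 = -3*(-117649) + 32998 = 352947 + 32998 = 385945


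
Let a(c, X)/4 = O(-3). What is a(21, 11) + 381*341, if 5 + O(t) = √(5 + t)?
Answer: 129901 + 4*√2 ≈ 1.2991e+5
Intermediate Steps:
O(t) = -5 + √(5 + t)
a(c, X) = -20 + 4*√2 (a(c, X) = 4*(-5 + √(5 - 3)) = 4*(-5 + √2) = -20 + 4*√2)
a(21, 11) + 381*341 = (-20 + 4*√2) + 381*341 = (-20 + 4*√2) + 129921 = 129901 + 4*√2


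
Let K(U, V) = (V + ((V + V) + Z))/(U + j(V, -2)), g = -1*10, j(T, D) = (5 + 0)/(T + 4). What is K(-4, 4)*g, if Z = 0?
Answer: 320/9 ≈ 35.556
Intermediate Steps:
j(T, D) = 5/(4 + T)
g = -10
K(U, V) = 3*V/(U + 5/(4 + V)) (K(U, V) = (V + ((V + V) + 0))/(U + 5/(4 + V)) = (V + (2*V + 0))/(U + 5/(4 + V)) = (V + 2*V)/(U + 5/(4 + V)) = (3*V)/(U + 5/(4 + V)) = 3*V/(U + 5/(4 + V)))
K(-4, 4)*g = (3*4*(4 + 4)/(5 - 4*(4 + 4)))*(-10) = (3*4*8/(5 - 4*8))*(-10) = (3*4*8/(5 - 32))*(-10) = (3*4*8/(-27))*(-10) = (3*4*(-1/27)*8)*(-10) = -32/9*(-10) = 320/9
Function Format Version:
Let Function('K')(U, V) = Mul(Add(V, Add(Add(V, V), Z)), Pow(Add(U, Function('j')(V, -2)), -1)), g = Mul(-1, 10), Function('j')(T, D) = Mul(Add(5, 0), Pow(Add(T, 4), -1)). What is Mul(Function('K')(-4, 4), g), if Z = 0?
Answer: Rational(320, 9) ≈ 35.556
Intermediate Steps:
Function('j')(T, D) = Mul(5, Pow(Add(4, T), -1))
g = -10
Function('K')(U, V) = Mul(3, V, Pow(Add(U, Mul(5, Pow(Add(4, V), -1))), -1)) (Function('K')(U, V) = Mul(Add(V, Add(Add(V, V), 0)), Pow(Add(U, Mul(5, Pow(Add(4, V), -1))), -1)) = Mul(Add(V, Add(Mul(2, V), 0)), Pow(Add(U, Mul(5, Pow(Add(4, V), -1))), -1)) = Mul(Add(V, Mul(2, V)), Pow(Add(U, Mul(5, Pow(Add(4, V), -1))), -1)) = Mul(Mul(3, V), Pow(Add(U, Mul(5, Pow(Add(4, V), -1))), -1)) = Mul(3, V, Pow(Add(U, Mul(5, Pow(Add(4, V), -1))), -1)))
Mul(Function('K')(-4, 4), g) = Mul(Mul(3, 4, Pow(Add(5, Mul(-4, Add(4, 4))), -1), Add(4, 4)), -10) = Mul(Mul(3, 4, Pow(Add(5, Mul(-4, 8)), -1), 8), -10) = Mul(Mul(3, 4, Pow(Add(5, -32), -1), 8), -10) = Mul(Mul(3, 4, Pow(-27, -1), 8), -10) = Mul(Mul(3, 4, Rational(-1, 27), 8), -10) = Mul(Rational(-32, 9), -10) = Rational(320, 9)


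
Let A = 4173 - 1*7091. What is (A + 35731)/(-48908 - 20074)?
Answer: -32813/68982 ≈ -0.47567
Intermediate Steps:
A = -2918 (A = 4173 - 7091 = -2918)
(A + 35731)/(-48908 - 20074) = (-2918 + 35731)/(-48908 - 20074) = 32813/(-68982) = 32813*(-1/68982) = -32813/68982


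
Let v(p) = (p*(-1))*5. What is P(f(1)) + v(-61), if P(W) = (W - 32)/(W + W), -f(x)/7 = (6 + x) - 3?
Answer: 4285/14 ≈ 306.07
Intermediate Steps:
f(x) = -21 - 7*x (f(x) = -7*((6 + x) - 3) = -7*(3 + x) = -21 - 7*x)
P(W) = (-32 + W)/(2*W) (P(W) = (-32 + W)/((2*W)) = (-32 + W)*(1/(2*W)) = (-32 + W)/(2*W))
v(p) = -5*p (v(p) = -p*5 = -5*p)
P(f(1)) + v(-61) = (-32 + (-21 - 7*1))/(2*(-21 - 7*1)) - 5*(-61) = (-32 + (-21 - 7))/(2*(-21 - 7)) + 305 = (½)*(-32 - 28)/(-28) + 305 = (½)*(-1/28)*(-60) + 305 = 15/14 + 305 = 4285/14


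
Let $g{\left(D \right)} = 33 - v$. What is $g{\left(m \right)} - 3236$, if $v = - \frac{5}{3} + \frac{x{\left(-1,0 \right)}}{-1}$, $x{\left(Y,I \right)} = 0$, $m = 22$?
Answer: $- \frac{9604}{3} \approx -3201.3$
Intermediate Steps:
$v = - \frac{5}{3}$ ($v = - \frac{5}{3} + \frac{0}{-1} = \left(-5\right) \frac{1}{3} + 0 \left(-1\right) = - \frac{5}{3} + 0 = - \frac{5}{3} \approx -1.6667$)
$g{\left(D \right)} = \frac{104}{3}$ ($g{\left(D \right)} = 33 - - \frac{5}{3} = 33 + \frac{5}{3} = \frac{104}{3}$)
$g{\left(m \right)} - 3236 = \frac{104}{3} - 3236 = - \frac{9604}{3}$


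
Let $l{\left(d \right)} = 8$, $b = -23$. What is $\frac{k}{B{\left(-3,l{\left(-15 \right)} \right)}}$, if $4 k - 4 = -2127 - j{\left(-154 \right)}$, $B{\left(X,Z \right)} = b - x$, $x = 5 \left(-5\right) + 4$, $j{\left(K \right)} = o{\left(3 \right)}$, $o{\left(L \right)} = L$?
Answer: $\frac{1063}{4} \approx 265.75$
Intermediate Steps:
$j{\left(K \right)} = 3$
$x = -21$ ($x = -25 + 4 = -21$)
$B{\left(X,Z \right)} = -2$ ($B{\left(X,Z \right)} = -23 - -21 = -23 + 21 = -2$)
$k = - \frac{1063}{2}$ ($k = 1 + \frac{-2127 - 3}{4} = 1 + \frac{1}{4} \left(-2130\right) = 1 - \frac{1065}{2} = - \frac{1063}{2} \approx -531.5$)
$\frac{k}{B{\left(-3,l{\left(-15 \right)} \right)}} = - \frac{1063}{2 \left(-2\right)} = \left(- \frac{1063}{2}\right) \left(- \frac{1}{2}\right) = \frac{1063}{4}$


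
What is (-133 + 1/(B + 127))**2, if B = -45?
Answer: 118919025/6724 ≈ 17686.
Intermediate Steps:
(-133 + 1/(B + 127))**2 = (-133 + 1/(-45 + 127))**2 = (-133 + 1/82)**2 = (-10905/82)**2 = 118919025/6724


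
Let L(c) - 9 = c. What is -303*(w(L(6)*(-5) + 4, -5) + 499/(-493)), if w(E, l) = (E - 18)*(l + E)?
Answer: -1010248359/493 ≈ -2.0492e+6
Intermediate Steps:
L(c) = 9 + c
w(E, l) = (-18 + E)*(E + l)
-303*(w(L(6)*(-5) + 4, -5) + 499/(-493)) = -303*((((9 + 6)*(-5) + 4)² - 18*((9 + 6)*(-5) + 4) - 18*(-5) + ((9 + 6)*(-5) + 4)*(-5)) + 499/(-493)) = -303*(((15*(-5) + 4)² - 18*(15*(-5) + 4) + 90 + (15*(-5) + 4)*(-5)) + 499*(-1/493)) = -303*(((-75 + 4)² - 18*(-75 + 4) + 90 + (-75 + 4)*(-5)) - 499/493) = -303*(((-71)² - 18*(-71) + 90 - 71*(-5)) - 499/493) = -303*((5041 + 1278 + 90 + 355) - 499/493) = -303*(6764 - 499/493) = -303*3334153/493 = -1010248359/493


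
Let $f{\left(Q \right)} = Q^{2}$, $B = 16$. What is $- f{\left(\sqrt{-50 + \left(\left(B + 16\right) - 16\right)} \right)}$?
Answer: $34$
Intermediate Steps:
$- f{\left(\sqrt{-50 + \left(\left(B + 16\right) - 16\right)} \right)} = - \left(\sqrt{-50 + \left(\left(16 + 16\right) - 16\right)}\right)^{2} = - \left(\sqrt{-50 + \left(32 - 16\right)}\right)^{2} = - \left(\sqrt{-50 + 16}\right)^{2} = - \left(\sqrt{-34}\right)^{2} = - \left(i \sqrt{34}\right)^{2} = \left(-1\right) \left(-34\right) = 34$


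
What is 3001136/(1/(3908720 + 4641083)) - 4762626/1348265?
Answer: 34595295551941316494/1348265 ≈ 2.5659e+13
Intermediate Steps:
3001136/(1/(3908720 + 4641083)) - 4762626/1348265 = 3001136/(1/8549803) - 4762626*1/1348265 = 3001136/(1/8549803) - 4762626/1348265 = 3001136*8549803 - 4762626/1348265 = 25659121576208 - 4762626/1348265 = 34595295551941316494/1348265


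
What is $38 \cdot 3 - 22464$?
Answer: $-22350$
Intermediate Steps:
$38 \cdot 3 - 22464 = 114 - 22464 = -22350$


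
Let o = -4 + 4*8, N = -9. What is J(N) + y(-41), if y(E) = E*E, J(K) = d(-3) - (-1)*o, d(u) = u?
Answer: 1706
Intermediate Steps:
o = 28 (o = -4 + 32 = 28)
J(K) = 25 (J(K) = -3 - (-1)*28 = -3 - 1*(-28) = -3 + 28 = 25)
y(E) = E²
J(N) + y(-41) = 25 + (-41)² = 25 + 1681 = 1706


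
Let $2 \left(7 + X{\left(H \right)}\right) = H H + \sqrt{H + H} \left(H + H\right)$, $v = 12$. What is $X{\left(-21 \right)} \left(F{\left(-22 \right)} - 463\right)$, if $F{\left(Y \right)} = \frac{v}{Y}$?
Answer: $- \frac{2177273}{22} + \frac{107079 i \sqrt{42}}{11} \approx -98967.0 + 63087.0 i$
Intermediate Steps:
$X{\left(H \right)} = -7 + \frac{H^{2}}{2} + \sqrt{2} H^{\frac{3}{2}}$ ($X{\left(H \right)} = -7 + \frac{H H + \sqrt{H + H} \left(H + H\right)}{2} = -7 + \frac{H^{2} + \sqrt{2 H} 2 H}{2} = -7 + \frac{H^{2} + \sqrt{2} \sqrt{H} 2 H}{2} = -7 + \frac{H^{2} + 2 \sqrt{2} H^{\frac{3}{2}}}{2} = -7 + \left(\frac{H^{2}}{2} + \sqrt{2} H^{\frac{3}{2}}\right) = -7 + \frac{H^{2}}{2} + \sqrt{2} H^{\frac{3}{2}}$)
$F{\left(Y \right)} = \frac{12}{Y}$
$X{\left(-21 \right)} \left(F{\left(-22 \right)} - 463\right) = \left(-7 + \frac{\left(-21\right)^{2}}{2} + \sqrt{2} \left(-21\right)^{\frac{3}{2}}\right) \left(\frac{12}{-22} - 463\right) = \left(-7 + \frac{1}{2} \cdot 441 + \sqrt{2} \left(- 21 i \sqrt{21}\right)\right) \left(12 \left(- \frac{1}{22}\right) - 463\right) = \left(-7 + \frac{441}{2} - 21 i \sqrt{42}\right) \left(- \frac{6}{11} - 463\right) = \left(\frac{427}{2} - 21 i \sqrt{42}\right) \left(- \frac{5099}{11}\right) = - \frac{2177273}{22} + \frac{107079 i \sqrt{42}}{11}$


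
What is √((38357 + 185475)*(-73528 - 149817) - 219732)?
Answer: 2*I*√12497994443 ≈ 2.2359e+5*I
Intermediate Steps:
√((38357 + 185475)*(-73528 - 149817) - 219732) = √(223832*(-223345) - 219732) = √(-49991758040 - 219732) = √(-49991977772) = 2*I*√12497994443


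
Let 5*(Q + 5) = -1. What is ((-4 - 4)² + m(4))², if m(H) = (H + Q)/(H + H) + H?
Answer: 1841449/400 ≈ 4603.6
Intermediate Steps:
Q = -26/5 (Q = -5 + (⅕)*(-1) = -5 - ⅕ = -26/5 ≈ -5.2000)
m(H) = H + (-26/5 + H)/(2*H) (m(H) = (H - 26/5)/(H + H) + H = (-26/5 + H)/((2*H)) + H = (-26/5 + H)*(1/(2*H)) + H = (-26/5 + H)/(2*H) + H = H + (-26/5 + H)/(2*H))
((-4 - 4)² + m(4))² = ((-4 - 4)² + (½ + 4 - 13/5/4))² = ((-8)² + (½ + 4 - 13/5*¼))² = (64 + (½ + 4 - 13/20))² = (64 + 77/20)² = (1357/20)² = 1841449/400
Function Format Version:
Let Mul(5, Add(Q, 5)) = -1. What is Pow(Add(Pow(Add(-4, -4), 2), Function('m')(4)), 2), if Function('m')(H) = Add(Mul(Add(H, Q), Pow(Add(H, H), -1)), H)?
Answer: Rational(1841449, 400) ≈ 4603.6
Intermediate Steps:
Q = Rational(-26, 5) (Q = Add(-5, Mul(Rational(1, 5), -1)) = Add(-5, Rational(-1, 5)) = Rational(-26, 5) ≈ -5.2000)
Function('m')(H) = Add(H, Mul(Rational(1, 2), Pow(H, -1), Add(Rational(-26, 5), H))) (Function('m')(H) = Add(Mul(Add(H, Rational(-26, 5)), Pow(Add(H, H), -1)), H) = Add(Mul(Add(Rational(-26, 5), H), Pow(Mul(2, H), -1)), H) = Add(Mul(Add(Rational(-26, 5), H), Mul(Rational(1, 2), Pow(H, -1))), H) = Add(Mul(Rational(1, 2), Pow(H, -1), Add(Rational(-26, 5), H)), H) = Add(H, Mul(Rational(1, 2), Pow(H, -1), Add(Rational(-26, 5), H))))
Pow(Add(Pow(Add(-4, -4), 2), Function('m')(4)), 2) = Pow(Add(Pow(Add(-4, -4), 2), Add(Rational(1, 2), 4, Mul(Rational(-13, 5), Pow(4, -1)))), 2) = Pow(Add(Pow(-8, 2), Add(Rational(1, 2), 4, Mul(Rational(-13, 5), Rational(1, 4)))), 2) = Pow(Add(64, Add(Rational(1, 2), 4, Rational(-13, 20))), 2) = Pow(Add(64, Rational(77, 20)), 2) = Pow(Rational(1357, 20), 2) = Rational(1841449, 400)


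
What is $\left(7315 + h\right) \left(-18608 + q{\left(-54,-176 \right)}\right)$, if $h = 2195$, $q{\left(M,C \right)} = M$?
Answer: $-177475620$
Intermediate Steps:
$\left(7315 + h\right) \left(-18608 + q{\left(-54,-176 \right)}\right) = \left(7315 + 2195\right) \left(-18608 - 54\right) = 9510 \left(-18662\right) = -177475620$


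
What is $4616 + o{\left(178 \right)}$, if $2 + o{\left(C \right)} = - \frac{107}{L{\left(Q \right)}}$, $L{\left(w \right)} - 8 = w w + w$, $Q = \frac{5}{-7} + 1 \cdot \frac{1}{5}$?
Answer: $\frac{43674241}{9494} \approx 4600.2$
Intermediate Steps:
$Q = - \frac{18}{35}$ ($Q = 5 \left(- \frac{1}{7}\right) + 1 \cdot \frac{1}{5} = - \frac{5}{7} + \frac{1}{5} = - \frac{18}{35} \approx -0.51429$)
$L{\left(w \right)} = 8 + w + w^{2}$ ($L{\left(w \right)} = 8 + \left(w w + w\right) = 8 + \left(w^{2} + w\right) = 8 + \left(w + w^{2}\right) = 8 + w + w^{2}$)
$o{\left(C \right)} = - \frac{150063}{9494}$ ($o{\left(C \right)} = -2 - \frac{107}{8 - \frac{18}{35} + \left(- \frac{18}{35}\right)^{2}} = -2 - \frac{107}{8 - \frac{18}{35} + \frac{324}{1225}} = -2 - \frac{107}{\frac{9494}{1225}} = -2 - \frac{131075}{9494} = - \frac{150063}{9494}$)
$4616 + o{\left(178 \right)} = 4616 - \frac{150063}{9494} = \frac{43674241}{9494}$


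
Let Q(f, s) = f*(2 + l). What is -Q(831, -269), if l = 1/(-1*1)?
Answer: -831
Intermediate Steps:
l = -1 (l = 1/(-1) = -1)
Q(f, s) = f (Q(f, s) = f*(2 - 1) = f*1 = f)
-Q(831, -269) = -1*831 = -831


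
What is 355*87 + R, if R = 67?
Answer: 30952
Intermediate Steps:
355*87 + R = 355*87 + 67 = 30885 + 67 = 30952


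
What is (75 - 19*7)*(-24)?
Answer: 1392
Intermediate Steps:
(75 - 19*7)*(-24) = (75 - 133)*(-24) = -58*(-24) = 1392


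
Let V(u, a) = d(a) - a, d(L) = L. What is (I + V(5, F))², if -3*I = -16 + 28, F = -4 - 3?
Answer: 16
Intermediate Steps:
F = -7
I = -4 (I = -(-16 + 28)/3 = -⅓*12 = -4)
V(u, a) = 0 (V(u, a) = a - a = 0)
(I + V(5, F))² = (-4 + 0)² = (-4)² = 16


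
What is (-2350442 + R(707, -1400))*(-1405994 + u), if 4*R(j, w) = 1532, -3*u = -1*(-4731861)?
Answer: 7010886363579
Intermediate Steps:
u = -1577287 (u = -(-1)*(-4731861)/3 = -1/3*4731861 = -1577287)
R(j, w) = 383 (R(j, w) = (1/4)*1532 = 383)
(-2350442 + R(707, -1400))*(-1405994 + u) = (-2350442 + 383)*(-1405994 - 1577287) = -2350059*(-2983281) = 7010886363579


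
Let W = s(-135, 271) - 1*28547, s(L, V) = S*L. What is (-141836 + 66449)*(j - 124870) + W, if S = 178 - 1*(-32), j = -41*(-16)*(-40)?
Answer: 11391672673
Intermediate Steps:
j = -26240 (j = 656*(-40) = -26240)
S = 210 (S = 178 + 32 = 210)
s(L, V) = 210*L
W = -56897 (W = 210*(-135) - 1*28547 = -28350 - 28547 = -56897)
(-141836 + 66449)*(j - 124870) + W = (-141836 + 66449)*(-26240 - 124870) - 56897 = -75387*(-151110) - 56897 = 11391729570 - 56897 = 11391672673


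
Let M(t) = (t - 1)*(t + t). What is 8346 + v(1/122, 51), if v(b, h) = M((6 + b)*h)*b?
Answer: 8970461667/907924 ≈ 9880.2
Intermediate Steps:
M(t) = 2*t*(-1 + t) (M(t) = (-1 + t)*(2*t) = 2*t*(-1 + t))
v(b, h) = 2*b*h*(-1 + h*(6 + b))*(6 + b) (v(b, h) = (2*((6 + b)*h)*(-1 + (6 + b)*h))*b = (2*(h*(6 + b))*(-1 + h*(6 + b)))*b = (2*h*(-1 + h*(6 + b))*(6 + b))*b = 2*b*h*(-1 + h*(6 + b))*(6 + b))
8346 + v(1/122, 51) = 8346 + 2*51*(-1 + 51*(6 + 1/122))*(6 + 1/122)/122 = 8346 + 2*(1/122)*51*(-1 + 51*(6 + 1/122))*(6 + 1/122) = 8346 + 2*(1/122)*51*(-1 + 51*(733/122))*(733/122) = 8346 + 2*(1/122)*51*(-1 + 37383/122)*(733/122) = 8346 + 2*(1/122)*51*(37261/122)*(733/122) = 8346 + 1392927963/907924 = 8970461667/907924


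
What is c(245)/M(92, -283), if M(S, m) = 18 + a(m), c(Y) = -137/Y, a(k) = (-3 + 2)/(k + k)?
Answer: -77542/2496305 ≈ -0.031063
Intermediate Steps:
a(k) = -1/(2*k)
M(S, m) = 18 - 1/(2*m)
c(245)/M(92, -283) = (-137/245)/(18 - 1/2/(-283)) = (-137*1/245)/(18 - 1/2*(-1/283)) = -137/(245*(18 + 1/566)) = -137/(245*10189/566) = -137/245*566/10189 = -77542/2496305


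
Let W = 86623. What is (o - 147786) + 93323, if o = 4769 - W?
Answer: -136317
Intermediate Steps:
o = -81854 (o = 4769 - 1*86623 = 4769 - 86623 = -81854)
(o - 147786) + 93323 = (-81854 - 147786) + 93323 = -229640 + 93323 = -136317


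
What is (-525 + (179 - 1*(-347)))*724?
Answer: 724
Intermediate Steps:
(-525 + (179 - 1*(-347)))*724 = (-525 + (179 + 347))*724 = (-525 + 526)*724 = 1*724 = 724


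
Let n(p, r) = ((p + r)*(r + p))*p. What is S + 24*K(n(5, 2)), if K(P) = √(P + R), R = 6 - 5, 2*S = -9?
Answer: -9/2 + 24*√246 ≈ 371.93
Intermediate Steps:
S = -9/2 (S = (½)*(-9) = -9/2 ≈ -4.5000)
R = 1
n(p, r) = p*(p + r)² (n(p, r) = ((p + r)*(p + r))*p = (p + r)²*p = p*(p + r)²)
K(P) = √(1 + P) (K(P) = √(P + 1) = √(1 + P))
S + 24*K(n(5, 2)) = -9/2 + 24*√(1 + 5*(5 + 2)²) = -9/2 + 24*√(1 + 5*7²) = -9/2 + 24*√(1 + 5*49) = -9/2 + 24*√(1 + 245) = -9/2 + 24*√246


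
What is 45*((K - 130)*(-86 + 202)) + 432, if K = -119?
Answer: -1299348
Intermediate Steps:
45*((K - 130)*(-86 + 202)) + 432 = 45*((-119 - 130)*(-86 + 202)) + 432 = 45*(-249*116) + 432 = 45*(-28884) + 432 = -1299780 + 432 = -1299348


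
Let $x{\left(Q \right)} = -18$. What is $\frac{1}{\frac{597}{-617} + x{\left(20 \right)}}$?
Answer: $- \frac{617}{11703} \approx -0.052722$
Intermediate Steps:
$\frac{1}{\frac{597}{-617} + x{\left(20 \right)}} = \frac{1}{\frac{597}{-617} - 18} = \frac{1}{597 \left(- \frac{1}{617}\right) - 18} = \frac{1}{- \frac{597}{617} - 18} = \frac{1}{- \frac{11703}{617}} = - \frac{617}{11703}$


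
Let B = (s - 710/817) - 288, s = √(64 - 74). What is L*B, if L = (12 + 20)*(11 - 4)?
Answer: -52865344/817 + 224*I*√10 ≈ -64707.0 + 708.35*I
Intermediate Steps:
s = I*√10 (s = √(-10) = I*√10 ≈ 3.1623*I)
L = 224 (L = 32*7 = 224)
B = -236006/817 + I*√10 (B = (I*√10 - 710/817) - 288 = (-710/817 + I*√10) - 288 = -236006/817 + I*√10 ≈ -288.87 + 3.1623*I)
L*B = 224*(-236006/817 + I*√10) = -52865344/817 + 224*I*√10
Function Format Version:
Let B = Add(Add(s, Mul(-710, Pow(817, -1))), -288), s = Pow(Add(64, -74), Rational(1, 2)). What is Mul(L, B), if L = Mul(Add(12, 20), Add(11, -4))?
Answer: Add(Rational(-52865344, 817), Mul(224, I, Pow(10, Rational(1, 2)))) ≈ Add(-64707., Mul(708.35, I))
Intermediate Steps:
s = Mul(I, Pow(10, Rational(1, 2))) (s = Pow(-10, Rational(1, 2)) = Mul(I, Pow(10, Rational(1, 2))) ≈ Mul(3.1623, I))
L = 224 (L = Mul(32, 7) = 224)
B = Add(Rational(-236006, 817), Mul(I, Pow(10, Rational(1, 2)))) (B = Add(Add(Mul(I, Pow(10, Rational(1, 2))), Mul(-710, Pow(817, -1))), -288) = Add(Add(Mul(I, Pow(10, Rational(1, 2))), Mul(-710, Rational(1, 817))), -288) = Add(Add(Mul(I, Pow(10, Rational(1, 2))), Rational(-710, 817)), -288) = Add(Add(Rational(-710, 817), Mul(I, Pow(10, Rational(1, 2)))), -288) = Add(Rational(-236006, 817), Mul(I, Pow(10, Rational(1, 2)))) ≈ Add(-288.87, Mul(3.1623, I)))
Mul(L, B) = Mul(224, Add(Rational(-236006, 817), Mul(I, Pow(10, Rational(1, 2))))) = Add(Rational(-52865344, 817), Mul(224, I, Pow(10, Rational(1, 2))))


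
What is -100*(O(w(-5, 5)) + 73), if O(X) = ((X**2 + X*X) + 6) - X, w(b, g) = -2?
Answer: -8900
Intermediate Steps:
O(X) = 6 - X + 2*X**2 (O(X) = ((X**2 + X**2) + 6) - X = (2*X**2 + 6) - X = (6 + 2*X**2) - X = 6 - X + 2*X**2)
-100*(O(w(-5, 5)) + 73) = -100*((6 - 1*(-2) + 2*(-2)**2) + 73) = -100*((6 + 2 + 2*4) + 73) = -100*((6 + 2 + 8) + 73) = -100*(16 + 73) = -100*89 = -8900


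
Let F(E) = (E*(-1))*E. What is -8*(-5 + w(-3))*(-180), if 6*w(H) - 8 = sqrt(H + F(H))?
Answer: -5280 + 480*I*sqrt(3) ≈ -5280.0 + 831.38*I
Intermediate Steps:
F(E) = -E**2 (F(E) = (-E)*E = -E**2)
w(H) = 4/3 + sqrt(H - H**2)/6
-8*(-5 + w(-3))*(-180) = -8*(-5 + (4/3 + sqrt(-3*(1 - 1*(-3)))/6))*(-180) = -8*(-5 + (4/3 + sqrt(-3*(1 + 3))/6))*(-180) = -8*(-5 + (4/3 + sqrt(-3*4)/6))*(-180) = -8*(-5 + (4/3 + sqrt(-12)/6))*(-180) = -8*(-5 + (4/3 + (2*I*sqrt(3))/6))*(-180) = -8*(-5 + (4/3 + I*sqrt(3)/3))*(-180) = -8*(-11/3 + I*sqrt(3)/3)*(-180) = (88/3 - 8*I*sqrt(3)/3)*(-180) = -5280 + 480*I*sqrt(3)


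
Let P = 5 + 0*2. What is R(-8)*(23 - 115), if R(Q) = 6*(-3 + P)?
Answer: -1104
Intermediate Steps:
P = 5 (P = 5 + 0 = 5)
R(Q) = 12 (R(Q) = 6*(-3 + 5) = 6*2 = 12)
R(-8)*(23 - 115) = 12*(23 - 115) = 12*(-92) = -1104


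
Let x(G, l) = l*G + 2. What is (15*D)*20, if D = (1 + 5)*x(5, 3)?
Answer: 30600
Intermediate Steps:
x(G, l) = 2 + G*l (x(G, l) = G*l + 2 = 2 + G*l)
D = 102 (D = (1 + 5)*(2 + 5*3) = 6*(2 + 15) = 6*17 = 102)
(15*D)*20 = (15*102)*20 = 1530*20 = 30600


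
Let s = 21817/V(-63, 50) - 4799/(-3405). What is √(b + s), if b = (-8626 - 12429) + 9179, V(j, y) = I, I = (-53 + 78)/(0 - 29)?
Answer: I*√431092638678/3405 ≈ 192.83*I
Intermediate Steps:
I = -25/29 (I = 25/(-29) = 25*(-1/29) = -25/29 ≈ -0.86207)
V(j, y) = -25/29
b = -11876 (b = -21055 + 9179 = -11876)
s = -430839938/17025 (s = 21817/(-25/29) - 4799/(-3405) = 21817*(-29/25) - 4799*(-1/3405) = -632693/25 + 4799/3405 = -430839938/17025 ≈ -25306.)
√(b + s) = √(-11876 - 430839938/17025) = √(-633028838/17025) = I*√431092638678/3405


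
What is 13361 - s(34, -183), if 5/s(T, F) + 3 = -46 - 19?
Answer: 908553/68 ≈ 13361.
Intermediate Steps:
s(T, F) = -5/68 (s(T, F) = 5/(-3 + (-46 - 19)) = 5/(-3 - 65) = 5/(-68) = 5*(-1/68) = -5/68)
13361 - s(34, -183) = 13361 - 1*(-5/68) = 13361 + 5/68 = 908553/68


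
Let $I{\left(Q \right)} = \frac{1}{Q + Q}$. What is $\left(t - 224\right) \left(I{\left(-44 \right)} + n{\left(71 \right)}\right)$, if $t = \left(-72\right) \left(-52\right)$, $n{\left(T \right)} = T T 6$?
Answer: $106465880$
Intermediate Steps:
$n{\left(T \right)} = 6 T^{2}$ ($n{\left(T \right)} = T^{2} \cdot 6 = 6 T^{2}$)
$I{\left(Q \right)} = \frac{1}{2 Q}$
$t = 3744$
$\left(t - 224\right) \left(I{\left(-44 \right)} + n{\left(71 \right)}\right) = \left(3744 - 224\right) \left(\frac{1}{2 \left(-44\right)} + 6 \cdot 71^{2}\right) = 3520 \left(\frac{1}{2} \left(- \frac{1}{44}\right) + 6 \cdot 5041\right) = 3520 \left(- \frac{1}{88} + 30246\right) = 3520 \cdot \frac{2661647}{88} = 106465880$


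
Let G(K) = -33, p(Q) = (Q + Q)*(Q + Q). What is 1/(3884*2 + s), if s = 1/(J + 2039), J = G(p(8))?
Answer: 2006/15582609 ≈ 0.00012873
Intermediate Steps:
p(Q) = 4*Q**2 (p(Q) = (2*Q)*(2*Q) = 4*Q**2)
J = -33
s = 1/2006 (s = 1/(-33 + 2039) = 1/2006 ≈ 0.00049850)
1/(3884*2 + s) = 1/(3884*2 + 1/2006) = 1/(7768 + 1/2006) = 1/(15582609/2006) = 2006/15582609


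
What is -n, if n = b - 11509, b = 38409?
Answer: -26900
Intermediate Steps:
n = 26900 (n = 38409 - 11509 = 26900)
-n = -1*26900 = -26900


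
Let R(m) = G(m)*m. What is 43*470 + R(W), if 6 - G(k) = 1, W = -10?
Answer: 20160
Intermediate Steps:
G(k) = 5 (G(k) = 6 - 1*1 = 6 - 1 = 5)
R(m) = 5*m
43*470 + R(W) = 43*470 + 5*(-10) = 20210 - 50 = 20160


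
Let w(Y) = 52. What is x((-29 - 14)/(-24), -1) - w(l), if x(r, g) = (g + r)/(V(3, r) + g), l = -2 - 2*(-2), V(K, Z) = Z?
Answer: -51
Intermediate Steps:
l = 2 (l = -2 + 4 = 2)
x(r, g) = 1 (x(r, g) = (g + r)/(r + g) = (g + r)/(g + r) = 1)
x((-29 - 14)/(-24), -1) - w(l) = 1 - 1*52 = 1 - 52 = -51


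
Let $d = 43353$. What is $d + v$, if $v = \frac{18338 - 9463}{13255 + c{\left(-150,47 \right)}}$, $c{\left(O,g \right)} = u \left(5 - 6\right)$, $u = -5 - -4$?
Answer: $\frac{574696243}{13256} \approx 43354.0$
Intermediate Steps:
$u = -1$ ($u = -5 + 4 = -1$)
$c{\left(O,g \right)} = 1$ ($c{\left(O,g \right)} = - (5 - 6) = \left(-1\right) \left(-1\right) = 1$)
$v = \frac{8875}{13256}$ ($v = \frac{18338 - 9463}{13255 + 1} = \frac{8875}{13256} \approx 0.66951$)
$d + v = 43353 + \frac{8875}{13256} = \frac{574696243}{13256}$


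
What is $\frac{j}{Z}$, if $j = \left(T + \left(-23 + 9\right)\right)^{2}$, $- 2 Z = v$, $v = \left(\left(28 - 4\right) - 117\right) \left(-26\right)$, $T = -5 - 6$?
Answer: $- \frac{625}{1209} \approx -0.51696$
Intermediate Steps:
$T = -11$
$v = 2418$ ($v = \left(24 - 117\right) \left(-26\right) = \left(-93\right) \left(-26\right) = 2418$)
$Z = -1209$ ($Z = \left(- \frac{1}{2}\right) 2418 = -1209$)
$j = 625$ ($j = \left(-11 + \left(-23 + 9\right)\right)^{2} = \left(-11 - 14\right)^{2} = \left(-25\right)^{2} = 625$)
$\frac{j}{Z} = \frac{625}{-1209} = 625 \left(- \frac{1}{1209}\right) = - \frac{625}{1209}$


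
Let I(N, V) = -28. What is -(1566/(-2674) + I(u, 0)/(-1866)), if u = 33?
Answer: 711821/1247421 ≈ 0.57063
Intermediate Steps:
-(1566/(-2674) + I(u, 0)/(-1866)) = -(1566/(-2674) - 28/(-1866)) = -(1566*(-1/2674) - 28*(-1/1866)) = -(-783/1337 + 14/933) = -1*(-711821/1247421) = 711821/1247421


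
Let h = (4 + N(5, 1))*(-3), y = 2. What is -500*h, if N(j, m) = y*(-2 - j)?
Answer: -15000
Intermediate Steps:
N(j, m) = -4 - 2*j (N(j, m) = 2*(-2 - j) = -4 - 2*j)
h = 30 (h = (4 + (-4 - 2*5))*(-3) = (4 + (-4 - 10))*(-3) = (4 - 14)*(-3) = -10*(-3) = 30)
-500*h = -500*30 = -15000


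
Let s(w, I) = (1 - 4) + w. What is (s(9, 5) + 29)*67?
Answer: 2345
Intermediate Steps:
s(w, I) = -3 + w
(s(9, 5) + 29)*67 = ((-3 + 9) + 29)*67 = (6 + 29)*67 = 35*67 = 2345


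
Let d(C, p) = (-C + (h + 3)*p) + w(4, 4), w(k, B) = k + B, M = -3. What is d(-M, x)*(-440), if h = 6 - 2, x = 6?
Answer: -20680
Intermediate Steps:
h = 4
w(k, B) = B + k
d(C, p) = 8 - C + 7*p (d(C, p) = (-C + (4 + 3)*p) + (4 + 4) = (-C + 7*p) + 8 = 8 - C + 7*p)
d(-M, x)*(-440) = (8 - (-1)*(-3) + 7*6)*(-440) = (8 - 1*3 + 42)*(-440) = (8 - 3 + 42)*(-440) = 47*(-440) = -20680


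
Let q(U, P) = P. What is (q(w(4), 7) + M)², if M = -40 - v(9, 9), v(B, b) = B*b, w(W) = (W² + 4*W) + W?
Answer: 12996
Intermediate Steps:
w(W) = W² + 5*W
M = -121 (M = -40 - 9*9 = -40 - 1*81 = -40 - 81 = -121)
(q(w(4), 7) + M)² = (7 - 121)² = (-114)² = 12996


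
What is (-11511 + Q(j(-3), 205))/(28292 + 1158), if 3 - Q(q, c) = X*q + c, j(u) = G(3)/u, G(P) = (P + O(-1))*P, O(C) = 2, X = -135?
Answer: -326/775 ≈ -0.42065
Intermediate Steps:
G(P) = P*(2 + P) (G(P) = (P + 2)*P = (2 + P)*P = P*(2 + P))
j(u) = 15/u (j(u) = (3*(2 + 3))/u = (3*5)/u = 15/u)
Q(q, c) = 3 - c + 135*q (Q(q, c) = 3 - (-135*q + c) = 3 - (c - 135*q) = 3 + (-c + 135*q) = 3 - c + 135*q)
(-11511 + Q(j(-3), 205))/(28292 + 1158) = (-11511 + (3 - 1*205 + 135*(15/(-3))))/(28292 + 1158) = (-11511 + (3 - 205 + 135*(15*(-⅓))))/29450 = (-11511 + (3 - 205 + 135*(-5)))*(1/29450) = (-11511 + (3 - 205 - 675))*(1/29450) = (-11511 - 877)*(1/29450) = -12388*1/29450 = -326/775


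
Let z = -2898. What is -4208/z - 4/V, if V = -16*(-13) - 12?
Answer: 14521/10143 ≈ 1.4316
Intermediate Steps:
V = 196 (V = 208 - 12 = 196)
-4208/z - 4/V = -4208/(-2898) - 4/196 = -4208*(-1/2898) - 4*1/196 = 2104/1449 - 1/49 = 14521/10143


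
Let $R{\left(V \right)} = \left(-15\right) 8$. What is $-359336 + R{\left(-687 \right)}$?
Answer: $-359456$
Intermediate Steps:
$R{\left(V \right)} = -120$
$-359336 + R{\left(-687 \right)} = -359336 - 120 = -359456$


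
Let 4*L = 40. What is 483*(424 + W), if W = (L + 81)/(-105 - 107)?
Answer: 43371951/212 ≈ 2.0458e+5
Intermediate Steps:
L = 10 (L = (¼)*40 = 10)
W = -91/212 (W = (10 + 81)/(-105 - 107) = 91/(-212) = 91*(-1/212) = -91/212 ≈ -0.42925)
483*(424 + W) = 483*(424 - 91/212) = 483*(89797/212) = 43371951/212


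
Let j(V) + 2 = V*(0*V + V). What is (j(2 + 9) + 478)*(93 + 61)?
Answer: 91938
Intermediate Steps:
j(V) = -2 + V² (j(V) = -2 + V*(0*V + V) = -2 + V*(0 + V) = -2 + V*V = -2 + V²)
(j(2 + 9) + 478)*(93 + 61) = ((-2 + (2 + 9)²) + 478)*(93 + 61) = ((-2 + 11²) + 478)*154 = ((-2 + 121) + 478)*154 = (119 + 478)*154 = 597*154 = 91938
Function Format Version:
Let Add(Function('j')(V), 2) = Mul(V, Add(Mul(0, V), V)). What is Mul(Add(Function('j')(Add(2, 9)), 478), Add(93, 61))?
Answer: 91938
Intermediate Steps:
Function('j')(V) = Add(-2, Pow(V, 2)) (Function('j')(V) = Add(-2, Mul(V, Add(Mul(0, V), V))) = Add(-2, Mul(V, Add(0, V))) = Add(-2, Mul(V, V)) = Add(-2, Pow(V, 2)))
Mul(Add(Function('j')(Add(2, 9)), 478), Add(93, 61)) = Mul(Add(Add(-2, Pow(Add(2, 9), 2)), 478), Add(93, 61)) = Mul(Add(Add(-2, Pow(11, 2)), 478), 154) = Mul(Add(Add(-2, 121), 478), 154) = Mul(Add(119, 478), 154) = Mul(597, 154) = 91938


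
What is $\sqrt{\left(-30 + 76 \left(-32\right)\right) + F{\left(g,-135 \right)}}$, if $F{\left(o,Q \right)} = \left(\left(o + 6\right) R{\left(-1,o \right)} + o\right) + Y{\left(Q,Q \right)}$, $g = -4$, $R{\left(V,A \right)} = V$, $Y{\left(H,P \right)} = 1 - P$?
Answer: $2 i \sqrt{583} \approx 48.291 i$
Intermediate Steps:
$F{\left(o,Q \right)} = -5 - Q$ ($F{\left(o,Q \right)} = \left(\left(o + 6\right) \left(-1\right) + o\right) - \left(-1 + Q\right) = \left(\left(6 + o\right) \left(-1\right) + o\right) - \left(-1 + Q\right) = \left(\left(-6 - o\right) + o\right) - \left(-1 + Q\right) = -6 - \left(-1 + Q\right) = -5 - Q$)
$\sqrt{\left(-30 + 76 \left(-32\right)\right) + F{\left(g,-135 \right)}} = \sqrt{\left(-30 + 76 \left(-32\right)\right) - -130} = \sqrt{\left(-30 - 2432\right) + \left(-5 + 135\right)} = \sqrt{-2462 + 130} = \sqrt{-2332} = 2 i \sqrt{583}$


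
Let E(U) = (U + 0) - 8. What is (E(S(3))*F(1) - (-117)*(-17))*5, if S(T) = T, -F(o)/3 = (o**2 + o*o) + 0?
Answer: -9795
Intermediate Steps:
F(o) = -6*o**2 (F(o) = -3*((o**2 + o*o) + 0) = -3*((o**2 + o**2) + 0) = -3*(2*o**2 + 0) = -6*o**2)
E(U) = -8 + U (E(U) = U - 8 = -8 + U)
(E(S(3))*F(1) - (-117)*(-17))*5 = ((-8 + 3)*(-6*1**2) - (-117)*(-17))*5 = (-(-30) - 1*1989)*5 = (-5*(-6) - 1989)*5 = (30 - 1989)*5 = -1959*5 = -9795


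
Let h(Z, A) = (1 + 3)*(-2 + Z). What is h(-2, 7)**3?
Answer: -4096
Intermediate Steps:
h(Z, A) = -8 + 4*Z (h(Z, A) = 4*(-2 + Z) = -8 + 4*Z)
h(-2, 7)**3 = (-8 + 4*(-2))**3 = (-8 - 8)**3 = (-16)**3 = -4096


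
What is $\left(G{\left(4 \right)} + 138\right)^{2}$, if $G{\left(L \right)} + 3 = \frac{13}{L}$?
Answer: $\frac{305809}{16} \approx 19113.0$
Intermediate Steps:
$G{\left(L \right)} = -3 + \frac{13}{L}$
$\left(G{\left(4 \right)} + 138\right)^{2} = \left(\left(-3 + \frac{13}{4}\right) + 138\right)^{2} = \left(\frac{1}{4} + 138\right)^{2} = \left(\frac{553}{4}\right)^{2} = \frac{305809}{16}$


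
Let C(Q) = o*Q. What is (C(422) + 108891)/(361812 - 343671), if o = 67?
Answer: 137165/18141 ≈ 7.5611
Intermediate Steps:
C(Q) = 67*Q
(C(422) + 108891)/(361812 - 343671) = (67*422 + 108891)/(361812 - 343671) = (28274 + 108891)/18141 = 137165*(1/18141) = 137165/18141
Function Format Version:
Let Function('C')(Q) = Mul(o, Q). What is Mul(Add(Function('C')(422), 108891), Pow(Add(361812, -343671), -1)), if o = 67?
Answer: Rational(137165, 18141) ≈ 7.5611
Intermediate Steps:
Function('C')(Q) = Mul(67, Q)
Mul(Add(Function('C')(422), 108891), Pow(Add(361812, -343671), -1)) = Mul(Add(Mul(67, 422), 108891), Pow(Add(361812, -343671), -1)) = Mul(Add(28274, 108891), Pow(18141, -1)) = Mul(137165, Rational(1, 18141)) = Rational(137165, 18141)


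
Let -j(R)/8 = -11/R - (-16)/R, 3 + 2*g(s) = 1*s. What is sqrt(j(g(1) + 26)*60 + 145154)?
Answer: sqrt(145058) ≈ 380.86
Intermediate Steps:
g(s) = -3/2 + s/2 (g(s) = -3/2 + (1*s)/2 = -3/2 + s/2)
j(R) = -40/R (j(R) = -8*(-11/R - (-16)/R) = -8*(-11/R + 16/R) = -40/R)
sqrt(j(g(1) + 26)*60 + 145154) = sqrt(-40/((-3/2 + (1/2)*1) + 26)*60 + 145154) = sqrt(-40/((-3/2 + 1/2) + 26)*60 + 145154) = sqrt(-40/(-1 + 26)*60 + 145154) = sqrt(-40/25*60 + 145154) = sqrt(-40*1/25*60 + 145154) = sqrt(-8/5*60 + 145154) = sqrt(-96 + 145154) = sqrt(145058)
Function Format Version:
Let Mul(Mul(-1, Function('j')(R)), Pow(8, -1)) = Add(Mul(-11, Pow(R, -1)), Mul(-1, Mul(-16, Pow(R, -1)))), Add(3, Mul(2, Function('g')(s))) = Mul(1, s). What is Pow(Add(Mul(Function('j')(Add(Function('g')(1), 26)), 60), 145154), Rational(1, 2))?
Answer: Pow(145058, Rational(1, 2)) ≈ 380.86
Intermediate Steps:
Function('g')(s) = Add(Rational(-3, 2), Mul(Rational(1, 2), s)) (Function('g')(s) = Add(Rational(-3, 2), Mul(Rational(1, 2), Mul(1, s))) = Add(Rational(-3, 2), Mul(Rational(1, 2), s)))
Function('j')(R) = Mul(-40, Pow(R, -1)) (Function('j')(R) = Mul(-8, Add(Mul(-11, Pow(R, -1)), Mul(-1, Mul(-16, Pow(R, -1))))) = Mul(-8, Add(Mul(-11, Pow(R, -1)), Mul(16, Pow(R, -1)))) = Mul(-8, Mul(5, Pow(R, -1))) = Mul(-40, Pow(R, -1)))
Pow(Add(Mul(Function('j')(Add(Function('g')(1), 26)), 60), 145154), Rational(1, 2)) = Pow(Add(Mul(Mul(-40, Pow(Add(Add(Rational(-3, 2), Mul(Rational(1, 2), 1)), 26), -1)), 60), 145154), Rational(1, 2)) = Pow(Add(Mul(Mul(-40, Pow(Add(Add(Rational(-3, 2), Rational(1, 2)), 26), -1)), 60), 145154), Rational(1, 2)) = Pow(Add(Mul(Mul(-40, Pow(Add(-1, 26), -1)), 60), 145154), Rational(1, 2)) = Pow(Add(Mul(Mul(-40, Pow(25, -1)), 60), 145154), Rational(1, 2)) = Pow(Add(Mul(Mul(-40, Rational(1, 25)), 60), 145154), Rational(1, 2)) = Pow(Add(Mul(Rational(-8, 5), 60), 145154), Rational(1, 2)) = Pow(Add(-96, 145154), Rational(1, 2)) = Pow(145058, Rational(1, 2))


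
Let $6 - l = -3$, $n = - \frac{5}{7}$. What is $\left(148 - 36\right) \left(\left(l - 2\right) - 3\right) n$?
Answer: $-320$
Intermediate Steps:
$n = - \frac{5}{7}$ ($n = \left(-5\right) \frac{1}{7} = - \frac{5}{7} \approx -0.71429$)
$l = 9$ ($l = 6 - -3 = 6 + 3 = 9$)
$\left(148 - 36\right) \left(\left(l - 2\right) - 3\right) n = \left(148 - 36\right) \left(\left(9 - 2\right) - 3\right) \left(- \frac{5}{7}\right) = 112 \left(7 - 3\right) \left(- \frac{5}{7}\right) = 112 \cdot 4 \left(- \frac{5}{7}\right) = 112 \left(- \frac{20}{7}\right) = -320$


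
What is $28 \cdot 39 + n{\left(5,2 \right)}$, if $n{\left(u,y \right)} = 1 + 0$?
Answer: $1093$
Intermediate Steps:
$n{\left(u,y \right)} = 1$
$28 \cdot 39 + n{\left(5,2 \right)} = 28 \cdot 39 + 1 = 1092 + 1 = 1093$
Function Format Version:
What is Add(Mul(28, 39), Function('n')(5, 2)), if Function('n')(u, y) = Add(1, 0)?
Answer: 1093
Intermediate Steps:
Function('n')(u, y) = 1
Add(Mul(28, 39), Function('n')(5, 2)) = Add(Mul(28, 39), 1) = Add(1092, 1) = 1093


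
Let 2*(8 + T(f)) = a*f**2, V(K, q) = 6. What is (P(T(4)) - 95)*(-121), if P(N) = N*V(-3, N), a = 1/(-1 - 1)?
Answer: 20207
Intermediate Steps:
a = -1/2 (a = 1/(-2) = -1/2 ≈ -0.50000)
T(f) = -8 - f**2/4 (T(f) = -8 + (-f**2/2)/2 = -8 - f**2/4)
P(N) = 6*N (P(N) = N*6 = 6*N)
(P(T(4)) - 95)*(-121) = (6*(-8 - 1/4*4**2) - 95)*(-121) = (6*(-8 - 1/4*16) - 95)*(-121) = (6*(-8 - 4) - 95)*(-121) = (6*(-12) - 95)*(-121) = (-72 - 95)*(-121) = -167*(-121) = 20207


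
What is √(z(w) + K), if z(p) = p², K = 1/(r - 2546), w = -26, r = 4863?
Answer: √3629100881/2317 ≈ 26.000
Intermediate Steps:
K = 1/2317 (K = 1/(4863 - 2546) = 1/2317 ≈ 0.00043159)
√(z(w) + K) = √((-26)² + 1/2317) = √(676 + 1/2317) = √(1566293/2317) = √3629100881/2317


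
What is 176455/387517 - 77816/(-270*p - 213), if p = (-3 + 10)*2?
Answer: 30859607687/1547355381 ≈ 19.943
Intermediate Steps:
p = 14 (p = 7*2 = 14)
176455/387517 - 77816/(-270*p - 213) = 176455/387517 - 77816/(-270*14 - 213) = 176455*(1/387517) - 77816/(-3780 - 213) = 176455/387517 - 77816/(-3993) = 176455/387517 - 77816*(-1/3993) = 176455/387517 + 77816/3993 = 30859607687/1547355381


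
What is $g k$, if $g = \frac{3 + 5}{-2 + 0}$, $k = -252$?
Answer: $1008$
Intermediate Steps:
$g = -4$ ($g = \frac{8}{-2} = 8 \left(- \frac{1}{2}\right) = -4$)
$g k = \left(-4\right) \left(-252\right) = 1008$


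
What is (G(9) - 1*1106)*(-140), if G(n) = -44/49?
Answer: 1084760/7 ≈ 1.5497e+5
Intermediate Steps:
G(n) = -44/49 (G(n) = -44*1/49 = -44/49)
(G(9) - 1*1106)*(-140) = (-44/49 - 1*1106)*(-140) = (-44/49 - 1106)*(-140) = -54238/49*(-140) = 1084760/7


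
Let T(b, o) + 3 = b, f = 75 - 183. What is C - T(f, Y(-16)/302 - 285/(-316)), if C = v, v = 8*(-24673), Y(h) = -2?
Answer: -197273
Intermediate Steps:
f = -108
v = -197384
C = -197384
T(b, o) = -3 + b
C - T(f, Y(-16)/302 - 285/(-316)) = -197384 - (-3 - 108) = -197384 - 1*(-111) = -197384 + 111 = -197273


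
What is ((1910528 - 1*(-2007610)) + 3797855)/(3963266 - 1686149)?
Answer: 7715993/2277117 ≈ 3.3885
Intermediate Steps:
((1910528 - 1*(-2007610)) + 3797855)/(3963266 - 1686149) = ((1910528 + 2007610) + 3797855)/2277117 = (3918138 + 3797855)*(1/2277117) = 7715993*(1/2277117) = 7715993/2277117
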